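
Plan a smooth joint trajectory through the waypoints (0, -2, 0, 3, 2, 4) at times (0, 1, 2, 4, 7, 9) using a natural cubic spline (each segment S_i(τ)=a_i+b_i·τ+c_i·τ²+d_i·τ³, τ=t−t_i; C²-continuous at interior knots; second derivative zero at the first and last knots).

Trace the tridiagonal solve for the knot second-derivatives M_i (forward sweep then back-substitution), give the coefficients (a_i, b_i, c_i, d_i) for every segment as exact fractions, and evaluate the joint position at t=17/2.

  seg 0: a=0 b=-35345/11598 c=0 d=12149/11598
  seg 1: a=-2 b=551/5799 c=12149/3866 d=-14353/11598
  seg 2: a=0 b=30937/11598 c=-1102/1933 d=-79/11598
  seg 3: a=3 b=3541/11598 c=-1181/1933 d=513/3866
  seg 4: a=2 b=1289/5799 c=2255/3866 d=-2255/23196
S(17/2) = 205221/61856

Δ: Δ0=-2, Δ1=2, Δ2=3/2, Δ3=-1/3, Δ4=1
row 1: diag=4, rhs=24; c'=1/4, d'=6
row 2: denom=6−1·1/4=23/4; d'=(-3−1·6)/(23/4)=-36/23
row 3: denom=10−2·8/23=214/23; d'=(-11−2·-36/23)/(214/23)=-181/214
row 4: denom=10−3·69/214=1933/214; d'=(8−3·-181/214)/(1933/214)=2255/1933
back: M4=2255/1933
back: M3=-181/214−69/214·2255/1933=-2362/1933
back: M2=-36/23−8/23·-2362/1933=-2204/1933
back: M1=6−1/4·-2204/1933=12149/1933
M: M0=0, M1=12149/1933, M2=-2204/1933, M3=-2362/1933, M4=2255/1933, M5=0
seg 0: a=0, c=M0/2=0, d=(M1−M0)/(6·1)=12149/11598, b=Δ0−h0·(2M0+M1)/6=-35345/11598
seg 1: a=-2, c=M1/2=12149/3866, d=(M2−M1)/(6·1)=-14353/11598, b=Δ1−h1·(2M1+M2)/6=551/5799
seg 2: a=0, c=M2/2=-1102/1933, d=(M3−M2)/(6·2)=-79/11598, b=Δ2−h2·(2M2+M3)/6=30937/11598
seg 3: a=3, c=M3/2=-1181/1933, d=(M4−M3)/(6·3)=513/3866, b=Δ3−h3·(2M3+M4)/6=3541/11598
seg 4: a=2, c=M4/2=2255/3866, d=(M5−M4)/(6·2)=-2255/23196, b=Δ4−h4·(2M4+M5)/6=1289/5799
t_q=17/2 → seg 4, τ=3/2; S=2+1289/5799·τ+2255/3866·τ²+-2255/23196·τ³=205221/61856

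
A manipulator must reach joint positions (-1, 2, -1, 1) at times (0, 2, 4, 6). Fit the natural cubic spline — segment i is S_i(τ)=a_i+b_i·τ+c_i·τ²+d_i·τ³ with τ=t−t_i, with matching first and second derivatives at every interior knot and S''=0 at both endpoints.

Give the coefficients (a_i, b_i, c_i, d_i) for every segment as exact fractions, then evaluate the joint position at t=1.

  seg 0: a=-1 b=37/15 c=0 d=-29/120
  seg 1: a=2 b=-13/30 c=-29/20 d=11/24
  seg 2: a=-1 b=-11/15 c=13/10 d=-13/60
S(1) = 49/40

Δ: Δ0=3/2, Δ1=-3/2, Δ2=1
row 1: diag=8, rhs=-18; c'=1/4, d'=-9/4
row 2: denom=8−2·1/4=15/2; d'=(15−2·-9/4)/(15/2)=13/5
back: M2=13/5
back: M1=-9/4−1/4·13/5=-29/10
M: M0=0, M1=-29/10, M2=13/5, M3=0
seg 0: a=-1, c=M0/2=0, d=(M1−M0)/(6·2)=-29/120, b=Δ0−h0·(2M0+M1)/6=37/15
seg 1: a=2, c=M1/2=-29/20, d=(M2−M1)/(6·2)=11/24, b=Δ1−h1·(2M1+M2)/6=-13/30
seg 2: a=-1, c=M2/2=13/10, d=(M3−M2)/(6·2)=-13/60, b=Δ2−h2·(2M2+M3)/6=-11/15
t_q=1 → seg 0, τ=1; S=-1+37/15·τ+0·τ²+-29/120·τ³=49/40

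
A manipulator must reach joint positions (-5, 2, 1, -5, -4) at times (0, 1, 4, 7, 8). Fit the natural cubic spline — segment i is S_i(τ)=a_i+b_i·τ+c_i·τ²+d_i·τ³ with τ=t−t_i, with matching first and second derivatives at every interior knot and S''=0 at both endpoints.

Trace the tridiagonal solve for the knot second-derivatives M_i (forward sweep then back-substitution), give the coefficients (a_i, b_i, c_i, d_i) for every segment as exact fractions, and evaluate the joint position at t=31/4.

  seg 0: a=-5 b=4939/624 c=0 d=-571/624
  seg 1: a=2 b=1613/312 c=-571/208 d=1705/5616
  seg 2: a=1 b=-149/48 c=-1/78 d=713/5616
  seg 3: a=-5 b=77/312 c=235/208 d=-235/624
S(31/4) = -57751/13312

Δ: Δ0=7, Δ1=-1/3, Δ2=-2, Δ3=1
row 1: diag=8, rhs=-44; c'=3/8, d'=-11/2
row 2: denom=12−3·3/8=87/8; d'=(-10−3·-11/2)/(87/8)=52/87
row 3: denom=8−3·8/29=208/29; d'=(18−3·52/87)/(208/29)=235/104
back: M3=235/104
back: M2=52/87−8/29·235/104=-1/39
back: M1=-11/2−3/8·-1/39=-571/104
M: M0=0, M1=-571/104, M2=-1/39, M3=235/104, M4=0
seg 0: a=-5, c=M0/2=0, d=(M1−M0)/(6·1)=-571/624, b=Δ0−h0·(2M0+M1)/6=4939/624
seg 1: a=2, c=M1/2=-571/208, d=(M2−M1)/(6·3)=1705/5616, b=Δ1−h1·(2M1+M2)/6=1613/312
seg 2: a=1, c=M2/2=-1/78, d=(M3−M2)/(6·3)=713/5616, b=Δ2−h2·(2M2+M3)/6=-149/48
seg 3: a=-5, c=M3/2=235/208, d=(M4−M3)/(6·1)=-235/624, b=Δ3−h3·(2M3+M4)/6=77/312
t_q=31/4 → seg 3, τ=3/4; S=-5+77/312·τ+235/208·τ²+-235/624·τ³=-57751/13312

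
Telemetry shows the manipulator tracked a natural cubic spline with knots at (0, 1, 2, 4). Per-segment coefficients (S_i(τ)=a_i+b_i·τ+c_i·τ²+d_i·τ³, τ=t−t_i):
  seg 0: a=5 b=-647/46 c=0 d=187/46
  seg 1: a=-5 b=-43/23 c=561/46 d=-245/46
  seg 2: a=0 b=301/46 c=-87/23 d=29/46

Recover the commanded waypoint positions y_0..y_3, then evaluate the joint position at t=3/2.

y_0=5 y_1=-5 y_2=0 y_3=3
S(3/2) = -1307/368

y_0 = S_0(0) = a_0 = 5
y_1 = S_1(0) = a_1 = -5
y_2 = S_2(0) = a_2 = 0
y_3 = S_2(2) = 3
t_q=3/2 is in segment 1 (τ=1/2); S_1(τ)=-1307/368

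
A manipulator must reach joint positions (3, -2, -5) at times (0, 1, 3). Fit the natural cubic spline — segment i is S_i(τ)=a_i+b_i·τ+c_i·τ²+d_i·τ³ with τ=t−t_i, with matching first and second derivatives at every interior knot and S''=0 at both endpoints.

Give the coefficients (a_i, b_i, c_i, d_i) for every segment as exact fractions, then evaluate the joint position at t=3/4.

Δ: Δ0=-5, Δ1=-3/2
row 1: diag=6, rhs=21; c'=1/3, d'=7/2
back: M1=7/2
M: M0=0, M1=7/2, M2=0
seg 0: a=3, c=M0/2=0, d=(M1−M0)/(6·1)=7/12, b=Δ0−h0·(2M0+M1)/6=-67/12
seg 1: a=-2, c=M1/2=7/4, d=(M2−M1)/(6·2)=-7/24, b=Δ1−h1·(2M1+M2)/6=-23/6
t_q=3/4 → seg 0, τ=3/4; S=3+-67/12·τ+0·τ²+7/12·τ³=-241/256

  seg 0: a=3 b=-67/12 c=0 d=7/12
  seg 1: a=-2 b=-23/6 c=7/4 d=-7/24
S(3/4) = -241/256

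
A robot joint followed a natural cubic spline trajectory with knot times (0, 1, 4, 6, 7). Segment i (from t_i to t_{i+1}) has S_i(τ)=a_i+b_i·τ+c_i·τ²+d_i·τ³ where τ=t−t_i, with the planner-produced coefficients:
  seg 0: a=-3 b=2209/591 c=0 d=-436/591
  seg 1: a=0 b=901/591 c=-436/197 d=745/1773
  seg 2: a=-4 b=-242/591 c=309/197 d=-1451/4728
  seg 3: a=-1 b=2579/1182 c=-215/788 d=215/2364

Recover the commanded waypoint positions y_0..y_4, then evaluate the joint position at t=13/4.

y_0 = S_0(0) = a_0 = -3
y_1 = S_1(0) = a_1 = 0
y_2 = S_2(0) = a_2 = -4
y_3 = S_3(0) = a_3 = -1
y_4 = S_3(1) = 1
t_q=13/4 is in segment 1 (τ=9/4); S_1(τ)=-37671/12608

y_0=-3 y_1=0 y_2=-4 y_3=-1 y_4=1
S(13/4) = -37671/12608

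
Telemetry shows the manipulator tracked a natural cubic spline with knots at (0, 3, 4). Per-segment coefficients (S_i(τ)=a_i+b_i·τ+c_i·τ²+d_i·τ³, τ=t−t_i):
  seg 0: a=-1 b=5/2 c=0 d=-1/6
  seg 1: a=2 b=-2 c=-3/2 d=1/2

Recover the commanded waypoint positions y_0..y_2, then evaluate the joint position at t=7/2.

y_0=-1 y_1=2 y_2=-1
S(7/2) = 11/16

y_0 = S_0(0) = a_0 = -1
y_1 = S_1(0) = a_1 = 2
y_2 = S_1(1) = -1
t_q=7/2 is in segment 1 (τ=1/2); S_1(τ)=11/16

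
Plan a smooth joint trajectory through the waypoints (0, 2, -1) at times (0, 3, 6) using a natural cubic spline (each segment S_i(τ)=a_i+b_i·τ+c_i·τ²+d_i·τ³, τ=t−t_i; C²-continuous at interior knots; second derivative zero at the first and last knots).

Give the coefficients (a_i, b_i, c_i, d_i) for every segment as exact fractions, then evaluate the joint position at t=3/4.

  seg 0: a=0 b=13/12 c=0 d=-5/108
  seg 1: a=2 b=-1/6 c=-5/12 d=5/108
S(3/4) = 203/256

Δ: Δ0=2/3, Δ1=-1
row 1: diag=12, rhs=-10; c'=1/4, d'=-5/6
back: M1=-5/6
M: M0=0, M1=-5/6, M2=0
seg 0: a=0, c=M0/2=0, d=(M1−M0)/(6·3)=-5/108, b=Δ0−h0·(2M0+M1)/6=13/12
seg 1: a=2, c=M1/2=-5/12, d=(M2−M1)/(6·3)=5/108, b=Δ1−h1·(2M1+M2)/6=-1/6
t_q=3/4 → seg 0, τ=3/4; S=0+13/12·τ+0·τ²+-5/108·τ³=203/256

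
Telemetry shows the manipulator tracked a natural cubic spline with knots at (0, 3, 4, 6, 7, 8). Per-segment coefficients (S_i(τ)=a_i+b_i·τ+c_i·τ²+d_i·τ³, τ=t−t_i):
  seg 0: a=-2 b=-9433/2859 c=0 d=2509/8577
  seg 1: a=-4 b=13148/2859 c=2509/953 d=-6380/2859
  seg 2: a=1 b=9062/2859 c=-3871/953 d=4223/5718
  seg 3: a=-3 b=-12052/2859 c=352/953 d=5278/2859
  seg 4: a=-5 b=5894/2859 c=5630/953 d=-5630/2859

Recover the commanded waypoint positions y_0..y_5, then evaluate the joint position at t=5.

y_0=-2 y_1=-4 y_2=1 y_3=-3 y_4=-5 y_5=1
S(5) = 1613/1906

y_0 = S_0(0) = a_0 = -2
y_1 = S_1(0) = a_1 = -4
y_2 = S_2(0) = a_2 = 1
y_3 = S_3(0) = a_3 = -3
y_4 = S_4(0) = a_4 = -5
y_5 = S_4(1) = 1
t_q=5 is in segment 2 (τ=1); S_2(τ)=1613/1906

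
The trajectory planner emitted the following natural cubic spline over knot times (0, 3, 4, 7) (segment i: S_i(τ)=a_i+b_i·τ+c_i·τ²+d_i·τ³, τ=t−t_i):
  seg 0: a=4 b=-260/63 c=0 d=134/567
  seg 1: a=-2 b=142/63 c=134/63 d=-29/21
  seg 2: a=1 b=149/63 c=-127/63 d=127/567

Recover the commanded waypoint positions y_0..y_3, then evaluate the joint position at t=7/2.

y_0=4 y_1=-2 y_2=1 y_3=-4
S(7/2) = -37/72

y_0 = S_0(0) = a_0 = 4
y_1 = S_1(0) = a_1 = -2
y_2 = S_2(0) = a_2 = 1
y_3 = S_2(3) = -4
t_q=7/2 is in segment 1 (τ=1/2); S_1(τ)=-37/72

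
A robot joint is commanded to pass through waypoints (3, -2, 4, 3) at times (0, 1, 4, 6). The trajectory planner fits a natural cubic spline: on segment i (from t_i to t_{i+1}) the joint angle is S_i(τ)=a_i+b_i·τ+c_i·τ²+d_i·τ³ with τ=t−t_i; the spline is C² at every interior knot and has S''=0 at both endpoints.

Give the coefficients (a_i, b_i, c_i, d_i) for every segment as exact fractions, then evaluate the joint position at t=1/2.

Δ: Δ0=-5, Δ1=2, Δ2=-1/2
row 1: diag=8, rhs=42; c'=3/8, d'=21/4
row 2: denom=10−3·3/8=71/8; d'=(-15−3·21/4)/(71/8)=-246/71
back: M2=-246/71
back: M1=21/4−3/8·-246/71=465/71
M: M0=0, M1=465/71, M2=-246/71, M3=0
seg 0: a=3, c=M0/2=0, d=(M1−M0)/(6·1)=155/142, b=Δ0−h0·(2M0+M1)/6=-865/142
seg 1: a=-2, c=M1/2=465/142, d=(M2−M1)/(6·3)=-79/142, b=Δ1−h1·(2M1+M2)/6=-200/71
seg 2: a=4, c=M2/2=-123/71, d=(M3−M2)/(6·2)=41/142, b=Δ2−h2·(2M2+M3)/6=257/142
t_q=1/2 → seg 0, τ=1/2; S=3+-865/142·τ+0·τ²+155/142·τ³=103/1136

  seg 0: a=3 b=-865/142 c=0 d=155/142
  seg 1: a=-2 b=-200/71 c=465/142 d=-79/142
  seg 2: a=4 b=257/142 c=-123/71 d=41/142
S(1/2) = 103/1136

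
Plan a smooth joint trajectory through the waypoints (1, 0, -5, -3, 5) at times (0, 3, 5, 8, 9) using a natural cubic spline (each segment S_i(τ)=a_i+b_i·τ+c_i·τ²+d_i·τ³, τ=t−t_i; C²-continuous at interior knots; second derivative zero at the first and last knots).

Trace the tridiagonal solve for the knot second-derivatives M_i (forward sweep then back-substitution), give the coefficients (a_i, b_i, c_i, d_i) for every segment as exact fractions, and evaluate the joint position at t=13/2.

Δ: Δ0=-1/3, Δ1=-5/2, Δ2=2/3, Δ3=8
row 1: diag=10, rhs=-13; c'=1/5, d'=-13/10
row 2: denom=10−2·1/5=48/5; d'=(19−2·-13/10)/(48/5)=9/4
row 3: denom=8−3·5/16=113/16; d'=(44−3·9/4)/(113/16)=596/113
back: M3=596/113
back: M2=9/4−5/16·596/113=68/113
back: M1=-13/10−1/5·68/113=-321/226
M: M0=0, M1=-321/226, M2=68/113, M3=596/113, M4=0
seg 0: a=1, c=M0/2=0, d=(M1−M0)/(6·3)=-107/1356, b=Δ0−h0·(2M0+M1)/6=511/1356
seg 1: a=0, c=M1/2=-321/452, d=(M2−M1)/(6·2)=457/2712, b=Δ1−h1·(2M1+M2)/6=-1189/678
seg 2: a=-5, c=M2/2=34/113, d=(M3−M2)/(6·3)=88/339, b=Δ2−h2·(2M2+M3)/6=-872/339
seg 3: a=-3, c=M3/2=298/113, d=(M4−M3)/(6·1)=-298/339, b=Δ3−h3·(2M3+M4)/6=2116/339
t_q=13/2 → seg 2, τ=3/2; S=-5+-872/339·τ+34/113·τ²+88/339·τ³=-1651/226

  seg 0: a=1 b=511/1356 c=0 d=-107/1356
  seg 1: a=0 b=-1189/678 c=-321/452 d=457/2712
  seg 2: a=-5 b=-872/339 c=34/113 d=88/339
  seg 3: a=-3 b=2116/339 c=298/113 d=-298/339
S(13/2) = -1651/226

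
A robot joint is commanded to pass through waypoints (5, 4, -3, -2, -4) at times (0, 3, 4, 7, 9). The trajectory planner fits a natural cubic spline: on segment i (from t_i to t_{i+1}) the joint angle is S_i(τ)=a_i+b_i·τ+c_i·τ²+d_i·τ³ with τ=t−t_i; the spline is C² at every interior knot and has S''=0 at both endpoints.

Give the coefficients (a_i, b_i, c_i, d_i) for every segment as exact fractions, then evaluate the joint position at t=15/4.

Δ: Δ0=-1/3, Δ1=-7, Δ2=1/3, Δ3=-1
row 1: diag=8, rhs=-40; c'=1/8, d'=-5
row 2: denom=8−1·1/8=63/8; d'=(44−1·-5)/(63/8)=56/9
row 3: denom=10−3·8/21=62/7; d'=(-8−3·56/9)/(62/7)=-280/93
back: M3=-280/93
back: M2=56/9−8/21·-280/93=2056/279
back: M1=-5−1/8·2056/279=-1652/279
M: M0=0, M1=-1652/279, M2=2056/279, M3=-280/93, M4=0
seg 0: a=5, c=M0/2=0, d=(M1−M0)/(6·3)=-826/2511, b=Δ0−h0·(2M0+M1)/6=733/279
seg 1: a=4, c=M1/2=-826/279, d=(M2−M1)/(6·1)=206/93, b=Δ1−h1·(2M1+M2)/6=-1745/279
seg 2: a=-3, c=M2/2=1028/279, d=(M3−M2)/(6·3)=-1448/2511, b=Δ2−h2·(2M2+M3)/6=-1543/279
seg 3: a=-2, c=M3/2=-140/93, d=(M4−M3)/(6·2)=70/279, b=Δ3−h3·(2M3+M4)/6=281/279
t_q=15/4 → seg 1, τ=3/4; S=4+-1745/279·τ+-826/279·τ²+206/93·τ³=-4231/2976

  seg 0: a=5 b=733/279 c=0 d=-826/2511
  seg 1: a=4 b=-1745/279 c=-826/279 d=206/93
  seg 2: a=-3 b=-1543/279 c=1028/279 d=-1448/2511
  seg 3: a=-2 b=281/279 c=-140/93 d=70/279
S(15/4) = -4231/2976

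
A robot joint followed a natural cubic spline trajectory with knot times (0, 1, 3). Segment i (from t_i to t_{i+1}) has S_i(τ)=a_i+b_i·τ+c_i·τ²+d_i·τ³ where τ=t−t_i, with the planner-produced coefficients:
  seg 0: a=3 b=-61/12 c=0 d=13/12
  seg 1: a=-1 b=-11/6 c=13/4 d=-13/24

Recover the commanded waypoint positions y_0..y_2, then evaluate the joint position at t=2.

y_0 = S_0(0) = a_0 = 3
y_1 = S_1(0) = a_1 = -1
y_2 = S_1(2) = 4
t_q=2 is in segment 1 (τ=1); S_1(τ)=-1/8

y_0=3 y_1=-1 y_2=4
S(2) = -1/8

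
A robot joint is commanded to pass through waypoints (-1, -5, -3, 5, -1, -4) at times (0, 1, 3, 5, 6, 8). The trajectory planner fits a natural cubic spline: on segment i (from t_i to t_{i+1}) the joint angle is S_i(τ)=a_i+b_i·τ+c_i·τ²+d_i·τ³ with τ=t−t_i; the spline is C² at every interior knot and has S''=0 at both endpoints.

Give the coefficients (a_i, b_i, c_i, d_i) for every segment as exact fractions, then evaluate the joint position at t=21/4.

  seg 0: a=-1 b=-1599/349 c=0 d=203/349
  seg 1: a=-5 b=-990/349 c=609/349 d=121/1396
  seg 2: a=-3 b=1809/349 c=1581/698 d=-997/698
  seg 3: a=5 b=-1011/349 c=-4401/698 d=2235/698
  seg 4: a=-1 b=-4119/698 c=1152/349 d=-192/349
S(21/4) = 175639/44672

Δ: Δ0=-4, Δ1=1, Δ2=4, Δ3=-6, Δ4=-3/2
row 1: diag=6, rhs=30; c'=1/3, d'=5
row 2: denom=8−2·1/3=22/3; d'=(18−2·5)/(22/3)=12/11
row 3: denom=6−2·3/11=60/11; d'=(-60−2·12/11)/(60/11)=-57/5
row 4: denom=6−1·11/60=349/60; d'=(27−1·-57/5)/(349/60)=2304/349
back: M4=2304/349
back: M3=-57/5−11/60·2304/349=-4401/349
back: M2=12/11−3/11·-4401/349=1581/349
back: M1=5−1/3·1581/349=1218/349
M: M0=0, M1=1218/349, M2=1581/349, M3=-4401/349, M4=2304/349, M5=0
seg 0: a=-1, c=M0/2=0, d=(M1−M0)/(6·1)=203/349, b=Δ0−h0·(2M0+M1)/6=-1599/349
seg 1: a=-5, c=M1/2=609/349, d=(M2−M1)/(6·2)=121/1396, b=Δ1−h1·(2M1+M2)/6=-990/349
seg 2: a=-3, c=M2/2=1581/698, d=(M3−M2)/(6·2)=-997/698, b=Δ2−h2·(2M2+M3)/6=1809/349
seg 3: a=5, c=M3/2=-4401/698, d=(M4−M3)/(6·1)=2235/698, b=Δ3−h3·(2M3+M4)/6=-1011/349
seg 4: a=-1, c=M4/2=1152/349, d=(M5−M4)/(6·2)=-192/349, b=Δ4−h4·(2M4+M5)/6=-4119/698
t_q=21/4 → seg 3, τ=1/4; S=5+-1011/349·τ+-4401/698·τ²+2235/698·τ³=175639/44672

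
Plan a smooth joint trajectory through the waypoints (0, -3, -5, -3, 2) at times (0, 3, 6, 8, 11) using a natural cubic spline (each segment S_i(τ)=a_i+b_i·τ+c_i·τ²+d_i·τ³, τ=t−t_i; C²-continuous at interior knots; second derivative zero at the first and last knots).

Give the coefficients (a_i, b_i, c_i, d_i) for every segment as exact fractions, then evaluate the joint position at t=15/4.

  seg 0: a=0 b=-170/177 c=0 d=-7/1593
  seg 1: a=-3 b=-191/177 c=-7/177 d=94/1593
  seg 2: a=-5 b=49/177 c=29/59 d=-23/354
  seg 3: a=-3 b=259/177 c=6/59 d=-2/177
S(15/4) = -7187/1888

Δ: Δ0=-1, Δ1=-2/3, Δ2=1, Δ3=5/3
row 1: diag=12, rhs=2; c'=1/4, d'=1/6
row 2: denom=10−3·1/4=37/4; d'=(10−3·1/6)/(37/4)=38/37
row 3: denom=10−2·8/37=354/37; d'=(4−2·38/37)/(354/37)=12/59
back: M3=12/59
back: M2=38/37−8/37·12/59=58/59
back: M1=1/6−1/4·58/59=-14/177
M: M0=0, M1=-14/177, M2=58/59, M3=12/59, M4=0
seg 0: a=0, c=M0/2=0, d=(M1−M0)/(6·3)=-7/1593, b=Δ0−h0·(2M0+M1)/6=-170/177
seg 1: a=-3, c=M1/2=-7/177, d=(M2−M1)/(6·3)=94/1593, b=Δ1−h1·(2M1+M2)/6=-191/177
seg 2: a=-5, c=M2/2=29/59, d=(M3−M2)/(6·2)=-23/354, b=Δ2−h2·(2M2+M3)/6=49/177
seg 3: a=-3, c=M3/2=6/59, d=(M4−M3)/(6·3)=-2/177, b=Δ3−h3·(2M3+M4)/6=259/177
t_q=15/4 → seg 1, τ=3/4; S=-3+-191/177·τ+-7/177·τ²+94/1593·τ³=-7187/1888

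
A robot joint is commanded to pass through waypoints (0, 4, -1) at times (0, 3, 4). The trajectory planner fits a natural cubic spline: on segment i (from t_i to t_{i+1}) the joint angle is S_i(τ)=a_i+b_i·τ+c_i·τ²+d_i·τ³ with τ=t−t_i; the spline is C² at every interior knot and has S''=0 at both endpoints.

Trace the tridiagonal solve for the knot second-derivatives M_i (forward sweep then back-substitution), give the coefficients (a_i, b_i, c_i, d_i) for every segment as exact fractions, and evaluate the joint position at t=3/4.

  seg 0: a=0 b=89/24 c=0 d=-19/72
  seg 1: a=4 b=-41/12 c=-19/8 d=19/24
S(3/4) = 1367/512

Δ: Δ0=4/3, Δ1=-5
row 1: diag=8, rhs=-38; c'=1/8, d'=-19/4
back: M1=-19/4
M: M0=0, M1=-19/4, M2=0
seg 0: a=0, c=M0/2=0, d=(M1−M0)/(6·3)=-19/72, b=Δ0−h0·(2M0+M1)/6=89/24
seg 1: a=4, c=M1/2=-19/8, d=(M2−M1)/(6·1)=19/24, b=Δ1−h1·(2M1+M2)/6=-41/12
t_q=3/4 → seg 0, τ=3/4; S=0+89/24·τ+0·τ²+-19/72·τ³=1367/512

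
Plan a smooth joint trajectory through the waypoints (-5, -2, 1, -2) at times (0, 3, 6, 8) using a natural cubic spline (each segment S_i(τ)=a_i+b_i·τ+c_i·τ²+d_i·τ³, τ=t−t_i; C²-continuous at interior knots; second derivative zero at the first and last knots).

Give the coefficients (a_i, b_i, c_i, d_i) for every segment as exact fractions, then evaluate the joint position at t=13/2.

Δ: Δ0=1, Δ1=1, Δ2=-3/2
row 1: diag=12, rhs=0; c'=1/4, d'=0
row 2: denom=10−3·1/4=37/4; d'=(-15−3·0)/(37/4)=-60/37
back: M2=-60/37
back: M1=0−1/4·-60/37=15/37
M: M0=0, M1=15/37, M2=-60/37, M3=0
seg 0: a=-5, c=M0/2=0, d=(M1−M0)/(6·3)=5/222, b=Δ0−h0·(2M0+M1)/6=59/74
seg 1: a=-2, c=M1/2=15/74, d=(M2−M1)/(6·3)=-25/222, b=Δ1−h1·(2M1+M2)/6=52/37
seg 2: a=1, c=M2/2=-30/37, d=(M3−M2)/(6·2)=5/37, b=Δ2−h2·(2M2+M3)/6=-31/74
t_q=13/2 → seg 2, τ=1/2; S=1+-31/74·τ+-30/37·τ²+5/37·τ³=179/296

  seg 0: a=-5 b=59/74 c=0 d=5/222
  seg 1: a=-2 b=52/37 c=15/74 d=-25/222
  seg 2: a=1 b=-31/74 c=-30/37 d=5/37
S(13/2) = 179/296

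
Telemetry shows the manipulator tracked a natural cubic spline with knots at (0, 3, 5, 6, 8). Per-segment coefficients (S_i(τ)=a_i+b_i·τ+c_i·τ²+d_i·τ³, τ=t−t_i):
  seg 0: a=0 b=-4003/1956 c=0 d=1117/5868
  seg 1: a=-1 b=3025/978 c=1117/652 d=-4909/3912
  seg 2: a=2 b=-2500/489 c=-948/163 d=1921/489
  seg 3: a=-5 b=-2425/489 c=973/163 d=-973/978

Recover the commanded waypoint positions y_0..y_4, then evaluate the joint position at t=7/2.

y_0=0 y_1=-1 y_2=2 y_3=-5 y_4=1
S(7/2) = 8533/10432

y_0 = S_0(0) = a_0 = 0
y_1 = S_1(0) = a_1 = -1
y_2 = S_2(0) = a_2 = 2
y_3 = S_3(0) = a_3 = -5
y_4 = S_3(2) = 1
t_q=7/2 is in segment 1 (τ=1/2); S_1(τ)=8533/10432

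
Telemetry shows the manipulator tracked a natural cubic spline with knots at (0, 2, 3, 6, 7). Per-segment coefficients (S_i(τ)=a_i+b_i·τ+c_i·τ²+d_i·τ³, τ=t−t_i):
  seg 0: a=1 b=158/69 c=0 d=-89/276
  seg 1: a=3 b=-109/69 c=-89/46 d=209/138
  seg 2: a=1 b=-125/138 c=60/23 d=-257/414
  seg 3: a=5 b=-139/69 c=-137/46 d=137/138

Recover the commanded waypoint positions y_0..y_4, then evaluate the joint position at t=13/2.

y_0 = S_0(0) = a_0 = 1
y_1 = S_1(0) = a_1 = 3
y_2 = S_2(0) = a_2 = 1
y_3 = S_3(0) = a_3 = 5
y_4 = S_3(1) = 1
t_q=13/2 is in segment 3 (τ=1/2); S_3(τ)=1241/368

y_0=1 y_1=3 y_2=1 y_3=5 y_4=1
S(13/2) = 1241/368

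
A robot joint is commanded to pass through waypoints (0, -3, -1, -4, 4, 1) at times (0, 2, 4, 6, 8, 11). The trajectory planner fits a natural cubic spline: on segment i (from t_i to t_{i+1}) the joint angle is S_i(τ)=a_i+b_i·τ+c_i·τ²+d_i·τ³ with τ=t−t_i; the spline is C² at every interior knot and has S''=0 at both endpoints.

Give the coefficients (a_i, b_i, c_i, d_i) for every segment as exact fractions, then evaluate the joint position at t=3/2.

  seg 0: a=0 b=-131/53 c=0 d=103/424
  seg 1: a=-3 b=47/106 c=309/212 d=-125/212
  seg 2: a=-1 b=-85/106 c=-441/212 d=367/424
  seg 3: a=-4 b=67/53 c=165/53 d=-185/212
  seg 4: a=4 b=172/53 c=-225/106 d=25/106
S(3/2) = -9795/3392

Δ: Δ0=-3/2, Δ1=1, Δ2=-3/2, Δ3=4, Δ4=-1
row 1: diag=8, rhs=15; c'=1/4, d'=15/8
row 2: denom=8−2·1/4=15/2; d'=(-15−2·15/8)/(15/2)=-5/2
row 3: denom=8−2·4/15=112/15; d'=(33−2·-5/2)/(112/15)=285/56
row 4: denom=10−2·15/56=265/28; d'=(-30−2·285/56)/(265/28)=-225/53
back: M4=-225/53
back: M3=285/56−15/56·-225/53=330/53
back: M2=-5/2−4/15·330/53=-441/106
back: M1=15/8−1/4·-441/106=309/106
M: M0=0, M1=309/106, M2=-441/106, M3=330/53, M4=-225/53, M5=0
seg 0: a=0, c=M0/2=0, d=(M1−M0)/(6·2)=103/424, b=Δ0−h0·(2M0+M1)/6=-131/53
seg 1: a=-3, c=M1/2=309/212, d=(M2−M1)/(6·2)=-125/212, b=Δ1−h1·(2M1+M2)/6=47/106
seg 2: a=-1, c=M2/2=-441/212, d=(M3−M2)/(6·2)=367/424, b=Δ2−h2·(2M2+M3)/6=-85/106
seg 3: a=-4, c=M3/2=165/53, d=(M4−M3)/(6·2)=-185/212, b=Δ3−h3·(2M3+M4)/6=67/53
seg 4: a=4, c=M4/2=-225/106, d=(M5−M4)/(6·3)=25/106, b=Δ4−h4·(2M4+M5)/6=172/53
t_q=3/2 → seg 0, τ=3/2; S=0+-131/53·τ+0·τ²+103/424·τ³=-9795/3392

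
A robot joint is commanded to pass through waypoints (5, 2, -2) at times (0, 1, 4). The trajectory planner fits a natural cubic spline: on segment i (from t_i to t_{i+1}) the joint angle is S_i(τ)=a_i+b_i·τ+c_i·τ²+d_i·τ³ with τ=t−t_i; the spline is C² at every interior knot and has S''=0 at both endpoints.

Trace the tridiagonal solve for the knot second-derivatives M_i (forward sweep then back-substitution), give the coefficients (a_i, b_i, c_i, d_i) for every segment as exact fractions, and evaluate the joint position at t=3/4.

  seg 0: a=5 b=-77/24 c=0 d=5/24
  seg 1: a=2 b=-31/12 c=5/8 d=-5/72
S(3/4) = 1373/512

Δ: Δ0=-3, Δ1=-4/3
row 1: diag=8, rhs=10; c'=3/8, d'=5/4
back: M1=5/4
M: M0=0, M1=5/4, M2=0
seg 0: a=5, c=M0/2=0, d=(M1−M0)/(6·1)=5/24, b=Δ0−h0·(2M0+M1)/6=-77/24
seg 1: a=2, c=M1/2=5/8, d=(M2−M1)/(6·3)=-5/72, b=Δ1−h1·(2M1+M2)/6=-31/12
t_q=3/4 → seg 0, τ=3/4; S=5+-77/24·τ+0·τ²+5/24·τ³=1373/512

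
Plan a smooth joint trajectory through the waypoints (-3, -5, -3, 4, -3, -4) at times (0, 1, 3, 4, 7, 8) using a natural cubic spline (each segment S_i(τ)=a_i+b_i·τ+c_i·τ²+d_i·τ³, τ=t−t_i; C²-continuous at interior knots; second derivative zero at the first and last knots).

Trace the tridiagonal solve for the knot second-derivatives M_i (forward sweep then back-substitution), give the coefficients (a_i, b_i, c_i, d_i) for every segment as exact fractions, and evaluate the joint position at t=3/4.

  seg 0: a=-3 b=-5359/2568 c=0 d=223/2568
  seg 1: a=-5 b=-2345/1284 c=223/856 d=185/321
  seg 2: a=-3 b=7873/1284 c=3183/856 d=-7319/2568
  seg 3: a=4 b=12887/2568 c=-517/107 d=6115/7704
  seg 4: a=-3 b=-3263/1284 c=1979/856 d=-1979/2568
S(3/4) = -248089/54784

Δ: Δ0=-2, Δ1=1, Δ2=7, Δ3=-7/3, Δ4=-1
row 1: diag=6, rhs=18; c'=1/3, d'=3
row 2: denom=6−2·1/3=16/3; d'=(36−2·3)/(16/3)=45/8
row 3: denom=8−1·3/16=125/16; d'=(-56−1·45/8)/(125/16)=-986/125
row 4: denom=8−3·48/125=856/125; d'=(8−3·-986/125)/(856/125)=1979/428
back: M4=1979/428
back: M3=-986/125−48/125·1979/428=-1034/107
back: M2=45/8−3/16·-1034/107=3183/428
back: M1=3−1/3·3183/428=223/428
M: M0=0, M1=223/428, M2=3183/428, M3=-1034/107, M4=1979/428, M5=0
seg 0: a=-3, c=M0/2=0, d=(M1−M0)/(6·1)=223/2568, b=Δ0−h0·(2M0+M1)/6=-5359/2568
seg 1: a=-5, c=M1/2=223/856, d=(M2−M1)/(6·2)=185/321, b=Δ1−h1·(2M1+M2)/6=-2345/1284
seg 2: a=-3, c=M2/2=3183/856, d=(M3−M2)/(6·1)=-7319/2568, b=Δ2−h2·(2M2+M3)/6=7873/1284
seg 3: a=4, c=M3/2=-517/107, d=(M4−M3)/(6·3)=6115/7704, b=Δ3−h3·(2M3+M4)/6=12887/2568
seg 4: a=-3, c=M4/2=1979/856, d=(M5−M4)/(6·1)=-1979/2568, b=Δ4−h4·(2M4+M5)/6=-3263/1284
t_q=3/4 → seg 0, τ=3/4; S=-3+-5359/2568·τ+0·τ²+223/2568·τ³=-248089/54784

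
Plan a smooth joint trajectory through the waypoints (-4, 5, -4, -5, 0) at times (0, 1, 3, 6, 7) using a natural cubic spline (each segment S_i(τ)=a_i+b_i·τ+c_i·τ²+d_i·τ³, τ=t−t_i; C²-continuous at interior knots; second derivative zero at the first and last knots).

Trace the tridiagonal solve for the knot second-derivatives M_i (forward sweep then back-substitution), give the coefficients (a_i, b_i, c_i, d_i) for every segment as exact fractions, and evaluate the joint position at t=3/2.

  seg 0: a=-4 b=27235/2364 c=0 d=-5959/2364
  seg 1: a=5 b=4679/1182 c=-5959/788 d=7879/4728
  seg 2: a=-4 b=-3719/591 c=480/197 d=-266/1773
  seg 3: a=-5 b=2527/591 c=214/197 d=-214/591
S(3/2) = 66785/12608

Δ: Δ0=9, Δ1=-9/2, Δ2=-1/3, Δ3=5
row 1: diag=6, rhs=-81; c'=1/3, d'=-27/2
row 2: denom=10−2·1/3=28/3; d'=(25−2·-27/2)/(28/3)=39/7
row 3: denom=8−3·9/28=197/28; d'=(32−3·39/7)/(197/28)=428/197
back: M3=428/197
back: M2=39/7−9/28·428/197=960/197
back: M1=-27/2−1/3·960/197=-5959/394
M: M0=0, M1=-5959/394, M2=960/197, M3=428/197, M4=0
seg 0: a=-4, c=M0/2=0, d=(M1−M0)/(6·1)=-5959/2364, b=Δ0−h0·(2M0+M1)/6=27235/2364
seg 1: a=5, c=M1/2=-5959/788, d=(M2−M1)/(6·2)=7879/4728, b=Δ1−h1·(2M1+M2)/6=4679/1182
seg 2: a=-4, c=M2/2=480/197, d=(M3−M2)/(6·3)=-266/1773, b=Δ2−h2·(2M2+M3)/6=-3719/591
seg 3: a=-5, c=M3/2=214/197, d=(M4−M3)/(6·1)=-214/591, b=Δ3−h3·(2M3+M4)/6=2527/591
t_q=3/2 → seg 1, τ=1/2; S=5+4679/1182·τ+-5959/788·τ²+7879/4728·τ³=66785/12608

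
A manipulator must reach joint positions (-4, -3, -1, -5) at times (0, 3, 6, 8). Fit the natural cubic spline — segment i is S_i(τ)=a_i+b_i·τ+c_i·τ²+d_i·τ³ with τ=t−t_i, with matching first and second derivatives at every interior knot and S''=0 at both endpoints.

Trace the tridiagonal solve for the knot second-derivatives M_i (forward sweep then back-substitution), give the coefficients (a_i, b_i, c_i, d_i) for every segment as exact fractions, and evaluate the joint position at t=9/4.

Δ: Δ0=1/3, Δ1=2/3, Δ2=-2
row 1: diag=12, rhs=2; c'=1/4, d'=1/6
row 2: denom=10−3·1/4=37/4; d'=(-16−3·1/6)/(37/4)=-66/37
back: M2=-66/37
back: M1=1/6−1/4·-66/37=68/111
M: M0=0, M1=68/111, M2=-66/37, M3=0
seg 0: a=-4, c=M0/2=0, d=(M1−M0)/(6·3)=34/999, b=Δ0−h0·(2M0+M1)/6=1/37
seg 1: a=-3, c=M1/2=34/111, d=(M2−M1)/(6·3)=-133/999, b=Δ1−h1·(2M1+M2)/6=35/37
seg 2: a=-1, c=M2/2=-33/37, d=(M3−M2)/(6·2)=11/74, b=Δ2−h2·(2M2+M3)/6=-30/37
t_q=9/4 → seg 0, τ=9/4; S=-4+1/37·τ+0·τ²+34/999·τ³=-4205/1184

  seg 0: a=-4 b=1/37 c=0 d=34/999
  seg 1: a=-3 b=35/37 c=34/111 d=-133/999
  seg 2: a=-1 b=-30/37 c=-33/37 d=11/74
S(9/4) = -4205/1184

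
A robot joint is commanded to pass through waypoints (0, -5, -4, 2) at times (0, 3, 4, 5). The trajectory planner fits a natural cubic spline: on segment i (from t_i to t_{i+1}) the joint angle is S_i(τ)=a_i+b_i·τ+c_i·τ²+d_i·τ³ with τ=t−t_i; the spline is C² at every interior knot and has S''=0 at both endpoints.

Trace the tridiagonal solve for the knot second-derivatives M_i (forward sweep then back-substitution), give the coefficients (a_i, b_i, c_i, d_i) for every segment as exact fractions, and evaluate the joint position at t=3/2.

  seg 0: a=0 b=-206/93 c=0 d=17/279
  seg 1: a=-5 b=-53/93 c=17/31 d=95/93
  seg 2: a=-4 b=334/93 c=112/31 d=-112/93
S(3/2) = -773/248

Δ: Δ0=-5/3, Δ1=1, Δ2=6
row 1: diag=8, rhs=16; c'=1/8, d'=2
row 2: denom=4−1·1/8=31/8; d'=(30−1·2)/(31/8)=224/31
back: M2=224/31
back: M1=2−1/8·224/31=34/31
M: M0=0, M1=34/31, M2=224/31, M3=0
seg 0: a=0, c=M0/2=0, d=(M1−M0)/(6·3)=17/279, b=Δ0−h0·(2M0+M1)/6=-206/93
seg 1: a=-5, c=M1/2=17/31, d=(M2−M1)/(6·1)=95/93, b=Δ1−h1·(2M1+M2)/6=-53/93
seg 2: a=-4, c=M2/2=112/31, d=(M3−M2)/(6·1)=-112/93, b=Δ2−h2·(2M2+M3)/6=334/93
t_q=3/2 → seg 0, τ=3/2; S=0+-206/93·τ+0·τ²+17/279·τ³=-773/248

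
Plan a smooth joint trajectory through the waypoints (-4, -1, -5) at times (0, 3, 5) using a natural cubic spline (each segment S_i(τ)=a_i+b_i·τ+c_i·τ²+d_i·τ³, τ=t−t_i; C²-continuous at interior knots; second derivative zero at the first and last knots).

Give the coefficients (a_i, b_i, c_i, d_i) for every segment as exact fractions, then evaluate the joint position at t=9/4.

Δ: Δ0=1, Δ1=-2
row 1: diag=10, rhs=-18; c'=1/5, d'=-9/5
back: M1=-9/5
M: M0=0, M1=-9/5, M2=0
seg 0: a=-4, c=M0/2=0, d=(M1−M0)/(6·3)=-1/10, b=Δ0−h0·(2M0+M1)/6=19/10
seg 1: a=-1, c=M1/2=-9/10, d=(M2−M1)/(6·2)=3/20, b=Δ1−h1·(2M1+M2)/6=-4/5
t_q=9/4 → seg 0, τ=9/4; S=-4+19/10·τ+0·τ²+-1/10·τ³=-553/640

  seg 0: a=-4 b=19/10 c=0 d=-1/10
  seg 1: a=-1 b=-4/5 c=-9/10 d=3/20
S(9/4) = -553/640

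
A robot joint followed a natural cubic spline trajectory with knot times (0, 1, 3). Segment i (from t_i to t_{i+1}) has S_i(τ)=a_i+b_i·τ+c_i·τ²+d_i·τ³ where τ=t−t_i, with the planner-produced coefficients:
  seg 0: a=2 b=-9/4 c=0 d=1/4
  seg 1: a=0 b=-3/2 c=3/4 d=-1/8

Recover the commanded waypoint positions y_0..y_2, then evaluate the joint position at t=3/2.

y_0=2 y_1=0 y_2=-1
S(3/2) = -37/64

y_0 = S_0(0) = a_0 = 2
y_1 = S_1(0) = a_1 = 0
y_2 = S_1(2) = -1
t_q=3/2 is in segment 1 (τ=1/2); S_1(τ)=-37/64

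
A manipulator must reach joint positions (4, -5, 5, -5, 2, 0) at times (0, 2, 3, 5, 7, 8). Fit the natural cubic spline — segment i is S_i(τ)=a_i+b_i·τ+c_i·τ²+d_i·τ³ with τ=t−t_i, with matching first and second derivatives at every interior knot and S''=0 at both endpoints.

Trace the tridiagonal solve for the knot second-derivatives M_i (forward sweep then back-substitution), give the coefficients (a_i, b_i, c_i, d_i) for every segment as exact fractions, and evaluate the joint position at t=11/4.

  seg 0: a=4 b=-7405/698 c=0 d=533/349
  seg 1: a=-5 b=5387/698 c=3198/349 d=-4803/698
  seg 2: a=5 b=1885/349 c=-8013/698 d=4383/1396
  seg 3: a=-5 b=-992/349 c=2568/349 d=-5845/2792
  seg 4: a=2 b=1025/698 c=-7263/1396 d=2421/1396
S(11/4) = 135791/44672

Δ: Δ0=-9/2, Δ1=10, Δ2=-5, Δ3=7/2, Δ4=-2
row 1: diag=6, rhs=87; c'=1/6, d'=29/2
row 2: denom=6−1·1/6=35/6; d'=(-90−1·29/2)/(35/6)=-627/35
row 3: denom=8−2·12/35=256/35; d'=(51−2·-627/35)/(256/35)=3039/256
row 4: denom=6−2·35/128=349/64; d'=(-33−2·3039/256)/(349/64)=-7263/698
back: M4=-7263/698
back: M3=3039/256−35/128·-7263/698=5136/349
back: M2=-627/35−12/35·5136/349=-8013/349
back: M1=29/2−1/6·-8013/349=6396/349
M: M0=0, M1=6396/349, M2=-8013/349, M3=5136/349, M4=-7263/698, M5=0
seg 0: a=4, c=M0/2=0, d=(M1−M0)/(6·2)=533/349, b=Δ0−h0·(2M0+M1)/6=-7405/698
seg 1: a=-5, c=M1/2=3198/349, d=(M2−M1)/(6·1)=-4803/698, b=Δ1−h1·(2M1+M2)/6=5387/698
seg 2: a=5, c=M2/2=-8013/698, d=(M3−M2)/(6·2)=4383/1396, b=Δ2−h2·(2M2+M3)/6=1885/349
seg 3: a=-5, c=M3/2=2568/349, d=(M4−M3)/(6·2)=-5845/2792, b=Δ3−h3·(2M3+M4)/6=-992/349
seg 4: a=2, c=M4/2=-7263/1396, d=(M5−M4)/(6·1)=2421/1396, b=Δ4−h4·(2M4+M5)/6=1025/698
t_q=11/4 → seg 1, τ=3/4; S=-5+5387/698·τ+3198/349·τ²+-4803/698·τ³=135791/44672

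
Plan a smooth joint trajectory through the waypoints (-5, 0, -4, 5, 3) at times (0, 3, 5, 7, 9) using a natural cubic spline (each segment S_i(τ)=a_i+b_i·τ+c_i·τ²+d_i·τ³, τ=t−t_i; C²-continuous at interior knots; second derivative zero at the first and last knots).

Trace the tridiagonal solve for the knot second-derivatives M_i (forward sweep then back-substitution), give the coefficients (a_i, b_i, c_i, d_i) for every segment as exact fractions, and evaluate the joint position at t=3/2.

Δ: Δ0=5/3, Δ1=-2, Δ2=9/2, Δ3=-1
row 1: diag=10, rhs=-22; c'=1/5, d'=-11/5
row 2: denom=8−2·1/5=38/5; d'=(39−2·-11/5)/(38/5)=217/38
row 3: denom=8−2·5/19=142/19; d'=(-33−2·217/38)/(142/19)=-422/71
back: M3=-422/71
back: M2=217/38−5/19·-422/71=1033/142
back: M1=-11/5−1/5·1033/142=-519/142
M: M0=0, M1=-519/142, M2=1033/142, M3=-422/71, M4=0
seg 0: a=-5, c=M0/2=0, d=(M1−M0)/(6·3)=-173/852, b=Δ0−h0·(2M0+M1)/6=2977/852
seg 1: a=0, c=M1/2=-519/284, d=(M2−M1)/(6·2)=194/213, b=Δ1−h1·(2M1+M2)/6=-847/426
seg 2: a=-4, c=M2/2=1033/284, d=(M3−M2)/(6·2)=-1877/1704, b=Δ2−h2·(2M2+M3)/6=695/426
seg 3: a=5, c=M3/2=-211/71, d=(M4−M3)/(6·2)=211/426, b=Δ3−h3·(2M3+M4)/6=631/213
t_q=3/2 → seg 0, τ=3/2; S=-5+2977/852·τ+0·τ²+-173/852·τ³=-1009/2272

  seg 0: a=-5 b=2977/852 c=0 d=-173/852
  seg 1: a=0 b=-847/426 c=-519/284 d=194/213
  seg 2: a=-4 b=695/426 c=1033/284 d=-1877/1704
  seg 3: a=5 b=631/213 c=-211/71 d=211/426
S(3/2) = -1009/2272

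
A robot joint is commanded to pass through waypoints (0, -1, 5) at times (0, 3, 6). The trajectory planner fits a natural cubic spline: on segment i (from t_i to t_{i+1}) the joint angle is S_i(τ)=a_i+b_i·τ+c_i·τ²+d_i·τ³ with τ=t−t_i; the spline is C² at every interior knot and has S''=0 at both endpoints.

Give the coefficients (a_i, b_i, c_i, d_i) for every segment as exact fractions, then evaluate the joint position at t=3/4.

  seg 0: a=0 b=-11/12 c=0 d=7/108
  seg 1: a=-1 b=5/6 c=7/12 d=-7/108
S(3/4) = -169/256

Δ: Δ0=-1/3, Δ1=2
row 1: diag=12, rhs=14; c'=1/4, d'=7/6
back: M1=7/6
M: M0=0, M1=7/6, M2=0
seg 0: a=0, c=M0/2=0, d=(M1−M0)/(6·3)=7/108, b=Δ0−h0·(2M0+M1)/6=-11/12
seg 1: a=-1, c=M1/2=7/12, d=(M2−M1)/(6·3)=-7/108, b=Δ1−h1·(2M1+M2)/6=5/6
t_q=3/4 → seg 0, τ=3/4; S=0+-11/12·τ+0·τ²+7/108·τ³=-169/256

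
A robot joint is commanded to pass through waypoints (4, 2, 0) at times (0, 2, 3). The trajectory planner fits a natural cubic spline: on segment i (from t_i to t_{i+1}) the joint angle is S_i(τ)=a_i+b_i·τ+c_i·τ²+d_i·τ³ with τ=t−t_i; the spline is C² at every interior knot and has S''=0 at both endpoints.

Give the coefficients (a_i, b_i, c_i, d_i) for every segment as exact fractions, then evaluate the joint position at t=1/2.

  seg 0: a=4 b=-2/3 c=0 d=-1/12
  seg 1: a=2 b=-5/3 c=-1/2 d=1/6
S(1/2) = 117/32

Δ: Δ0=-1, Δ1=-2
row 1: diag=6, rhs=-6; c'=1/6, d'=-1
back: M1=-1
M: M0=0, M1=-1, M2=0
seg 0: a=4, c=M0/2=0, d=(M1−M0)/(6·2)=-1/12, b=Δ0−h0·(2M0+M1)/6=-2/3
seg 1: a=2, c=M1/2=-1/2, d=(M2−M1)/(6·1)=1/6, b=Δ1−h1·(2M1+M2)/6=-5/3
t_q=1/2 → seg 0, τ=1/2; S=4+-2/3·τ+0·τ²+-1/12·τ³=117/32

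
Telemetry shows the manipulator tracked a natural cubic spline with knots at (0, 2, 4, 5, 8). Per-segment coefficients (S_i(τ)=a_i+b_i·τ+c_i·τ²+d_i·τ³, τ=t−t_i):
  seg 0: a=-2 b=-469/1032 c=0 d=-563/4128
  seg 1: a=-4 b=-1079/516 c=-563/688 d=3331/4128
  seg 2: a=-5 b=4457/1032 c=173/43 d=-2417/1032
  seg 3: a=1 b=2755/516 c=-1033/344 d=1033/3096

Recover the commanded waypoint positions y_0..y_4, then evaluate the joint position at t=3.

y_0 = S_0(0) = a_0 = -2
y_1 = S_1(0) = a_1 = -4
y_2 = S_2(0) = a_2 = -5
y_3 = S_3(0) = a_3 = 1
y_4 = S_3(3) = -1
t_q=3 is in segment 1 (τ=1); S_1(τ)=-8397/1376

y_0=-2 y_1=-4 y_2=-5 y_3=1 y_4=-1
S(3) = -8397/1376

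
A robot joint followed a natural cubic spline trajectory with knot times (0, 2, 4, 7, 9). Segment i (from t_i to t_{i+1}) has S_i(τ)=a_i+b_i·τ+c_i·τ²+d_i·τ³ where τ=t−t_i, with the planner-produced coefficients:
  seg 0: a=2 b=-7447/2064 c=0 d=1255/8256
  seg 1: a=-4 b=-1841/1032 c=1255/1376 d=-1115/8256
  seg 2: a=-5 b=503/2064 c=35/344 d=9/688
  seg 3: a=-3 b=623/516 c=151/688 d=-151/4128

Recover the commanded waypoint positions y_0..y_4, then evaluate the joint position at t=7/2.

y_0 = S_0(0) = a_0 = 2
y_1 = S_1(0) = a_1 = -4
y_2 = S_2(0) = a_2 = -5
y_3 = S_3(0) = a_3 = -3
y_4 = S_3(2) = 0
t_q=7/2 is in segment 1 (τ=3/2); S_1(τ)=-111831/22016

y_0=2 y_1=-4 y_2=-5 y_3=-3 y_4=0
S(7/2) = -111831/22016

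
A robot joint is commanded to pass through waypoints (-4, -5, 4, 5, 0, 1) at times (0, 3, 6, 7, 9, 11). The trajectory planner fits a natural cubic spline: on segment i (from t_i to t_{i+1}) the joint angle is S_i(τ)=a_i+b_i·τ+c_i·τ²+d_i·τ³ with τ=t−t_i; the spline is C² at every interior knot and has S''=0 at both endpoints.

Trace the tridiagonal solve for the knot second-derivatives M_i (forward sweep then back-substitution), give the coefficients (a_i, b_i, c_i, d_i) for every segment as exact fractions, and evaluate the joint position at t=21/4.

  seg 0: a=-4 b=-2585/1866 c=0 d=1963/16794
  seg 1: a=-5 b=1652/933 c=1963/1866 d=-3595/16794
  seg 2: a=4 b=4297/1866 c=-272/311 d=-799/1866
  seg 3: a=5 b=-682/933 c=-1343/622 d=4757/7464
  seg 4: a=0 b=-3209/1866 c=2071/1244 d=-2071/7464
S(21/4) = 74491/39808

Δ: Δ0=-1/3, Δ1=3, Δ2=1, Δ3=-5/2, Δ4=1/2
row 1: diag=12, rhs=20; c'=1/4, d'=5/3
row 2: denom=8−3·1/4=29/4; d'=(-12−3·5/3)/(29/4)=-68/29
row 3: denom=6−1·4/29=170/29; d'=(-21−1·-68/29)/(170/29)=-541/170
row 4: denom=8−2·29/85=622/85; d'=(18−2·-541/170)/(622/85)=2071/622
back: M4=2071/622
back: M3=-541/170−29/85·2071/622=-1343/311
back: M2=-68/29−4/29·-1343/311=-544/311
back: M1=5/3−1/4·-544/311=1963/933
M: M0=0, M1=1963/933, M2=-544/311, M3=-1343/311, M4=2071/622, M5=0
seg 0: a=-4, c=M0/2=0, d=(M1−M0)/(6·3)=1963/16794, b=Δ0−h0·(2M0+M1)/6=-2585/1866
seg 1: a=-5, c=M1/2=1963/1866, d=(M2−M1)/(6·3)=-3595/16794, b=Δ1−h1·(2M1+M2)/6=1652/933
seg 2: a=4, c=M2/2=-272/311, d=(M3−M2)/(6·1)=-799/1866, b=Δ2−h2·(2M2+M3)/6=4297/1866
seg 3: a=5, c=M3/2=-1343/622, d=(M4−M3)/(6·2)=4757/7464, b=Δ3−h3·(2M3+M4)/6=-682/933
seg 4: a=0, c=M4/2=2071/1244, d=(M5−M4)/(6·2)=-2071/7464, b=Δ4−h4·(2M4+M5)/6=-3209/1866
t_q=21/4 → seg 1, τ=9/4; S=-5+1652/933·τ+1963/1866·τ²+-3595/16794·τ³=74491/39808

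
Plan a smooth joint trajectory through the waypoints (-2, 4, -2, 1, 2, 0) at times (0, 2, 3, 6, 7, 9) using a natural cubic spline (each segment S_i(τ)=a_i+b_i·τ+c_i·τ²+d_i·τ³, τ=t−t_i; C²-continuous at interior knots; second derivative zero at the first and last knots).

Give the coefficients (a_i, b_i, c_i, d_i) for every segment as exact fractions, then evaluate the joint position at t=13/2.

Δ: Δ0=3, Δ1=-6, Δ2=1, Δ3=1, Δ4=-1
row 1: diag=6, rhs=-54; c'=1/6, d'=-9
row 2: denom=8−1·1/6=47/6; d'=(42−1·-9)/(47/6)=306/47
row 3: denom=8−3·18/47=322/47; d'=(0−3·306/47)/(322/47)=-459/161
row 4: denom=6−1·47/322=1885/322; d'=(-12−1·-459/161)/(1885/322)=-2946/1885
back: M4=-2946/1885
back: M3=-459/161−47/322·-2946/1885=-4944/1885
back: M2=306/47−18/47·-4944/1885=14166/1885
back: M1=-9−1/6·14166/1885=-19326/1885
M: M0=0, M1=-19326/1885, M2=14166/1885, M3=-4944/1885, M4=-2946/1885, M5=0
seg 0: a=-2, c=M0/2=0, d=(M1−M0)/(6·2)=-3221/3770, b=Δ0−h0·(2M0+M1)/6=12097/1885
seg 1: a=4, c=M1/2=-9663/1885, d=(M2−M1)/(6·1)=5582/1885, b=Δ1−h1·(2M1+M2)/6=-7229/1885
seg 2: a=-2, c=M2/2=7083/1885, d=(M3−M2)/(6·3)=-49/87, b=Δ2−h2·(2M2+M3)/6=-9809/1885
seg 3: a=1, c=M3/2=-2472/1885, d=(M4−M3)/(6·1)=333/1885, b=Δ3−h3·(2M3+M4)/6=4024/1885
seg 4: a=2, c=M4/2=-1473/1885, d=(M5−M4)/(6·2)=491/3770, b=Δ4−h4·(2M4+M5)/6=79/1885
t_q=13/2 → seg 3, τ=1/2; S=1+4024/1885·τ+-2472/1885·τ²+333/1885·τ³=5313/3016

  seg 0: a=-2 b=12097/1885 c=0 d=-3221/3770
  seg 1: a=4 b=-7229/1885 c=-9663/1885 d=5582/1885
  seg 2: a=-2 b=-9809/1885 c=7083/1885 d=-49/87
  seg 3: a=1 b=4024/1885 c=-2472/1885 d=333/1885
  seg 4: a=2 b=79/1885 c=-1473/1885 d=491/3770
S(13/2) = 5313/3016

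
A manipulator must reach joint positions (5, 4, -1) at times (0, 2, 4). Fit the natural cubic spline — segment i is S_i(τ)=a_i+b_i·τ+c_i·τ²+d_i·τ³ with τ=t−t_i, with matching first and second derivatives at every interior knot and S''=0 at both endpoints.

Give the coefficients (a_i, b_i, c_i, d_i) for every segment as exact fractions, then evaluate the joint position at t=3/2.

  seg 0: a=5 b=0 c=0 d=-1/8
  seg 1: a=4 b=-3/2 c=-3/4 d=1/8
S(3/2) = 293/64

Δ: Δ0=-1/2, Δ1=-5/2
row 1: diag=8, rhs=-12; c'=1/4, d'=-3/2
back: M1=-3/2
M: M0=0, M1=-3/2, M2=0
seg 0: a=5, c=M0/2=0, d=(M1−M0)/(6·2)=-1/8, b=Δ0−h0·(2M0+M1)/6=0
seg 1: a=4, c=M1/2=-3/4, d=(M2−M1)/(6·2)=1/8, b=Δ1−h1·(2M1+M2)/6=-3/2
t_q=3/2 → seg 0, τ=3/2; S=5+0·τ+0·τ²+-1/8·τ³=293/64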